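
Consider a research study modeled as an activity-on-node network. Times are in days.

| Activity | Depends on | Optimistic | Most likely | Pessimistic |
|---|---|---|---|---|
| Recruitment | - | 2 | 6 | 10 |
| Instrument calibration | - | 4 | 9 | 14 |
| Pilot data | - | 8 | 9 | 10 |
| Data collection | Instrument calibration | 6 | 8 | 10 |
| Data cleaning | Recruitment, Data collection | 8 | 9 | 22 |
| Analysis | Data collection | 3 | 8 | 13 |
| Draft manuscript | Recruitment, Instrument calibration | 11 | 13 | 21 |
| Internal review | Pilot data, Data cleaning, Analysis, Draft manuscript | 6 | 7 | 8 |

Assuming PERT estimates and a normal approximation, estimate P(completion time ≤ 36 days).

te_Recruitment = (2 + 4·6 + 10)/6 = 36/6 = 6; σ²_Recruitment = ((10−2)/6)² = 1.778
te_Instrument calibration = (4 + 4·9 + 14)/6 = 54/6 = 9; σ²_Instrument calibration = ((14−4)/6)² = 2.778
te_Pilot data = (8 + 4·9 + 10)/6 = 54/6 = 9; σ²_Pilot data = ((10−8)/6)² = 0.111
te_Data collection = (6 + 4·8 + 10)/6 = 48/6 = 8; σ²_Data collection = ((10−6)/6)² = 0.444
te_Data cleaning = (8 + 4·9 + 22)/6 = 66/6 = 11; σ²_Data cleaning = ((22−8)/6)² = 5.444
te_Analysis = (3 + 4·8 + 13)/6 = 48/6 = 8; σ²_Analysis = ((13−3)/6)² = 2.778
te_Draft manuscript = (11 + 4·13 + 21)/6 = 84/6 = 14; σ²_Draft manuscript = ((21−11)/6)² = 2.778
te_Internal review = (6 + 4·7 + 8)/6 = 42/6 = 7; σ²_Internal review = ((8−6)/6)² = 0.111

Forward pass:
ES_Recruitment = 0; EF_Recruitment = 6
ES_Instrument calibration = 0; EF_Instrument calibration = 9
ES_Pilot data = 0; EF_Pilot data = 9
ES_Data collection = 9; EF_Data collection = 9+8 = 17
ES_Data cleaning = max(EF_Recruitment=6, EF_Data collection=17) = 17; EF_Data cleaning = 17+11 = 28
ES_Analysis = 17; EF_Analysis = 17+8 = 25
ES_Draft manuscript = max(EF_Recruitment=6, EF_Instrument calibration=9) = 9; EF_Draft manuscript = 9+14 = 23
ES_Internal review = max(EF_Pilot data=9, EF_Data cleaning=28, EF_Analysis=25, EF_Draft manuscript=23) = 28; EF_Internal review = 28+7 = 35
Expected project duration μ = 35 days. Critical path: Instrument calibration → Data collection → Data cleaning → Internal review.

Variance along critical path = 2.778 + 0.444 + 5.444 + 0.111 = 8.778; σ = √8.778 = 2.963 days.
Z = (36 − 35) / 2.963 = 0.338
P(T ≤ 36) = Φ(0.338) ≈ 0.632

0.632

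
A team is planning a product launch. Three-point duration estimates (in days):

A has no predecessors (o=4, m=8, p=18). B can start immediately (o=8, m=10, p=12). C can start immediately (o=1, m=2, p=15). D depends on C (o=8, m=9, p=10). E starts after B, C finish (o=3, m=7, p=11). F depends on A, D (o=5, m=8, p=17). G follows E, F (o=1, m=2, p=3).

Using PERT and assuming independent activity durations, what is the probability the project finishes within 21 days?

0.167

te_A = (4 + 4·8 + 18)/6 = 54/6 = 9; σ²_A = ((18−4)/6)² = 5.444
te_B = (8 + 4·10 + 12)/6 = 60/6 = 10; σ²_B = ((12−8)/6)² = 0.444
te_C = (1 + 4·2 + 15)/6 = 24/6 = 4; σ²_C = ((15−1)/6)² = 5.444
te_D = (8 + 4·9 + 10)/6 = 54/6 = 9; σ²_D = ((10−8)/6)² = 0.111
te_E = (3 + 4·7 + 11)/6 = 42/6 = 7; σ²_E = ((11−3)/6)² = 1.778
te_F = (5 + 4·8 + 17)/6 = 54/6 = 9; σ²_F = ((17−5)/6)² = 4.000
te_G = (1 + 4·2 + 3)/6 = 12/6 = 2; σ²_G = ((3−1)/6)² = 0.111

Forward pass:
ES_A = 0; EF_A = 9
ES_B = 0; EF_B = 10
ES_C = 0; EF_C = 4
ES_D = 4; EF_D = 4+9 = 13
ES_E = max(EF_B=10, EF_C=4) = 10; EF_E = 10+7 = 17
ES_F = max(EF_A=9, EF_D=13) = 13; EF_F = 13+9 = 22
ES_G = max(EF_E=17, EF_F=22) = 22; EF_G = 22+2 = 24
Expected project duration μ = 24 days. Critical path: C → D → F → G.

Variance along critical path = 5.444 + 0.111 + 4.000 + 0.111 = 9.667; σ = √9.667 = 3.109 days.
Z = (21 − 24) / 3.109 = -0.965
P(T ≤ 21) = Φ(-0.965) ≈ 0.167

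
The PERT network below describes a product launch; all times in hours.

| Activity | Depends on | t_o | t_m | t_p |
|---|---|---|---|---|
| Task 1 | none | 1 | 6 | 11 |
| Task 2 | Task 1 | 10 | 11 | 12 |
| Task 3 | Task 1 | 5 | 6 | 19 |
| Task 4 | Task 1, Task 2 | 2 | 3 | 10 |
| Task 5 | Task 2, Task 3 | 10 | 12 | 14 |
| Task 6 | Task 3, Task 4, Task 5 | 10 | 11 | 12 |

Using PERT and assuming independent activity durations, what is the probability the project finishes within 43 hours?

0.947

te_Task 1 = (1 + 4·6 + 11)/6 = 36/6 = 6; σ²_Task 1 = ((11−1)/6)² = 2.778
te_Task 2 = (10 + 4·11 + 12)/6 = 66/6 = 11; σ²_Task 2 = ((12−10)/6)² = 0.111
te_Task 3 = (5 + 4·6 + 19)/6 = 48/6 = 8; σ²_Task 3 = ((19−5)/6)² = 5.444
te_Task 4 = (2 + 4·3 + 10)/6 = 24/6 = 4; σ²_Task 4 = ((10−2)/6)² = 1.778
te_Task 5 = (10 + 4·12 + 14)/6 = 72/6 = 12; σ²_Task 5 = ((14−10)/6)² = 0.444
te_Task 6 = (10 + 4·11 + 12)/6 = 66/6 = 11; σ²_Task 6 = ((12−10)/6)² = 0.111

Forward pass:
ES_Task 1 = 0; EF_Task 1 = 6
ES_Task 2 = 6; EF_Task 2 = 6+11 = 17
ES_Task 3 = 6; EF_Task 3 = 6+8 = 14
ES_Task 4 = max(EF_Task 1=6, EF_Task 2=17) = 17; EF_Task 4 = 17+4 = 21
ES_Task 5 = max(EF_Task 2=17, EF_Task 3=14) = 17; EF_Task 5 = 17+12 = 29
ES_Task 6 = max(EF_Task 3=14, EF_Task 4=21, EF_Task 5=29) = 29; EF_Task 6 = 29+11 = 40
Expected project duration μ = 40 hours. Critical path: Task 1 → Task 2 → Task 5 → Task 6.

Variance along critical path = 2.778 + 0.111 + 0.444 + 0.111 = 3.444; σ = √3.444 = 1.856 hours.
Z = (43 − 40) / 1.856 = 1.616
P(T ≤ 43) = Φ(1.616) ≈ 0.947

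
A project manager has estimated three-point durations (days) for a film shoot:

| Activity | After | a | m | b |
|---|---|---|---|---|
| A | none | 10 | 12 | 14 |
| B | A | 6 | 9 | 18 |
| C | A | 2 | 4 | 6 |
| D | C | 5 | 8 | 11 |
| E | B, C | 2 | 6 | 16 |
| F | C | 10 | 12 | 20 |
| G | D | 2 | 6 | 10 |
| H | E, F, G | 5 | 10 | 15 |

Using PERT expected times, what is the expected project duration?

40 days

te_A = (10 + 4·12 + 14)/6 = 72/6 = 12
te_B = (6 + 4·9 + 18)/6 = 60/6 = 10
te_C = (2 + 4·4 + 6)/6 = 24/6 = 4
te_D = (5 + 4·8 + 11)/6 = 48/6 = 8
te_E = (2 + 4·6 + 16)/6 = 42/6 = 7
te_F = (10 + 4·12 + 20)/6 = 78/6 = 13
te_G = (2 + 4·6 + 10)/6 = 36/6 = 6
te_H = (5 + 4·10 + 15)/6 = 60/6 = 10

Forward pass:
ES_A = 0; EF_A = 12
ES_B = 12; EF_B = 12+10 = 22
ES_C = 12; EF_C = 12+4 = 16
ES_D = 16; EF_D = 16+8 = 24
ES_E = max(EF_B=22, EF_C=16) = 22; EF_E = 22+7 = 29
ES_F = 16; EF_F = 16+13 = 29
ES_G = 24; EF_G = 24+6 = 30
ES_H = max(EF_E=29, EF_F=29, EF_G=30) = 30; EF_H = 30+10 = 40
Expected project duration μ = 40 days. Critical path: A → C → D → G → H.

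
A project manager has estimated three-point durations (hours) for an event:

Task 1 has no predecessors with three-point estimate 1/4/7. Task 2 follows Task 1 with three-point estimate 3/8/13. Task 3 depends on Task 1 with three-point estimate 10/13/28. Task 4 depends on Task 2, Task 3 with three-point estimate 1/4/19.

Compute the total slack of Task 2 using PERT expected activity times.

7 hours

te_Task 1 = (1 + 4·4 + 7)/6 = 24/6 = 4
te_Task 2 = (3 + 4·8 + 13)/6 = 48/6 = 8
te_Task 3 = (10 + 4·13 + 28)/6 = 90/6 = 15
te_Task 4 = (1 + 4·4 + 19)/6 = 36/6 = 6

Forward pass:
ES_Task 1 = 0; EF_Task 1 = 4
ES_Task 2 = 4; EF_Task 2 = 4+8 = 12
ES_Task 3 = 4; EF_Task 3 = 4+15 = 19
ES_Task 4 = max(EF_Task 2=12, EF_Task 3=19) = 19; EF_Task 4 = 19+6 = 25
Expected project duration μ = 25 hours. Critical path: Task 1 → Task 3 → Task 4.

Backward pass:
LF_Task 4 = 25; LS_Task 4 = 25−6 = 19
LF_Task 3 = LS_Task 4 = 19; LS_Task 3 = 19−15 = 4
LF_Task 2 = LS_Task 4 = 19; LS_Task 2 = 19−8 = 11
LF_Task 1 = min(LS_Task 2=11, LS_Task 3=4) = 4; LS_Task 1 = 4−4 = 0
Slack_Task 2 = LS_Task 2 − ES_Task 2 = 11 − 4 = 7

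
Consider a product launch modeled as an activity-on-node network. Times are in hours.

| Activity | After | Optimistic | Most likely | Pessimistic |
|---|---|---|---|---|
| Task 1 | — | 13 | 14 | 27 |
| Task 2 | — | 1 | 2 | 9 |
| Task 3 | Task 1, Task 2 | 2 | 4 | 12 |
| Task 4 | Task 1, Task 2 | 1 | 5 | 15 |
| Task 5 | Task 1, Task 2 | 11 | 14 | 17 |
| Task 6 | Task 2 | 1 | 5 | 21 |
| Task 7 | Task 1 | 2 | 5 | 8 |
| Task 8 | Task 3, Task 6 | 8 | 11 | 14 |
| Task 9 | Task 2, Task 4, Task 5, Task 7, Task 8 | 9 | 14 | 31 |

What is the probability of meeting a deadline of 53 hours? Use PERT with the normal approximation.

te_Task 1 = (13 + 4·14 + 27)/6 = 96/6 = 16; σ²_Task 1 = ((27−13)/6)² = 5.444
te_Task 2 = (1 + 4·2 + 9)/6 = 18/6 = 3; σ²_Task 2 = ((9−1)/6)² = 1.778
te_Task 3 = (2 + 4·4 + 12)/6 = 30/6 = 5; σ²_Task 3 = ((12−2)/6)² = 2.778
te_Task 4 = (1 + 4·5 + 15)/6 = 36/6 = 6; σ²_Task 4 = ((15−1)/6)² = 5.444
te_Task 5 = (11 + 4·14 + 17)/6 = 84/6 = 14; σ²_Task 5 = ((17−11)/6)² = 1.000
te_Task 6 = (1 + 4·5 + 21)/6 = 42/6 = 7; σ²_Task 6 = ((21−1)/6)² = 11.111
te_Task 7 = (2 + 4·5 + 8)/6 = 30/6 = 5; σ²_Task 7 = ((8−2)/6)² = 1.000
te_Task 8 = (8 + 4·11 + 14)/6 = 66/6 = 11; σ²_Task 8 = ((14−8)/6)² = 1.000
te_Task 9 = (9 + 4·14 + 31)/6 = 96/6 = 16; σ²_Task 9 = ((31−9)/6)² = 13.444

Forward pass:
ES_Task 1 = 0; EF_Task 1 = 16
ES_Task 2 = 0; EF_Task 2 = 3
ES_Task 3 = max(EF_Task 1=16, EF_Task 2=3) = 16; EF_Task 3 = 16+5 = 21
ES_Task 4 = max(EF_Task 1=16, EF_Task 2=3) = 16; EF_Task 4 = 16+6 = 22
ES_Task 5 = max(EF_Task 1=16, EF_Task 2=3) = 16; EF_Task 5 = 16+14 = 30
ES_Task 6 = 3; EF_Task 6 = 3+7 = 10
ES_Task 7 = 16; EF_Task 7 = 16+5 = 21
ES_Task 8 = max(EF_Task 3=21, EF_Task 6=10) = 21; EF_Task 8 = 21+11 = 32
ES_Task 9 = max(EF_Task 2=3, EF_Task 4=22, EF_Task 5=30, EF_Task 7=21, EF_Task 8=32) = 32; EF_Task 9 = 32+16 = 48
Expected project duration μ = 48 hours. Critical path: Task 1 → Task 3 → Task 8 → Task 9.

Variance along critical path = 5.444 + 2.778 + 1.000 + 13.444 = 22.667; σ = √22.667 = 4.761 hours.
Z = (53 − 48) / 4.761 = 1.050
P(T ≤ 53) = Φ(1.050) ≈ 0.853

0.853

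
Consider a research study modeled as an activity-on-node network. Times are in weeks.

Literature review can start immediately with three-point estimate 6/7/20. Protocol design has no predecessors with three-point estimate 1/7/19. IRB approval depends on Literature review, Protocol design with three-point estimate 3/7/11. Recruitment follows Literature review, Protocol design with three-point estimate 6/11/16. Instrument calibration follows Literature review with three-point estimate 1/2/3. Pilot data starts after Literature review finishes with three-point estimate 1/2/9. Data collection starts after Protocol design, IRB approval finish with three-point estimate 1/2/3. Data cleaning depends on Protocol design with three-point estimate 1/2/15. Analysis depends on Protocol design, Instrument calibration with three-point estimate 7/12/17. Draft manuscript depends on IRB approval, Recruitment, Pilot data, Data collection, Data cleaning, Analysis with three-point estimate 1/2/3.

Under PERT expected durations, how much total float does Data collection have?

te_Literature review = (6 + 4·7 + 20)/6 = 54/6 = 9
te_Protocol design = (1 + 4·7 + 19)/6 = 48/6 = 8
te_IRB approval = (3 + 4·7 + 11)/6 = 42/6 = 7
te_Recruitment = (6 + 4·11 + 16)/6 = 66/6 = 11
te_Instrument calibration = (1 + 4·2 + 3)/6 = 12/6 = 2
te_Pilot data = (1 + 4·2 + 9)/6 = 18/6 = 3
te_Data collection = (1 + 4·2 + 3)/6 = 12/6 = 2
te_Data cleaning = (1 + 4·2 + 15)/6 = 24/6 = 4
te_Analysis = (7 + 4·12 + 17)/6 = 72/6 = 12
te_Draft manuscript = (1 + 4·2 + 3)/6 = 12/6 = 2

Forward pass:
ES_Literature review = 0; EF_Literature review = 9
ES_Protocol design = 0; EF_Protocol design = 8
ES_IRB approval = max(EF_Literature review=9, EF_Protocol design=8) = 9; EF_IRB approval = 9+7 = 16
ES_Recruitment = max(EF_Literature review=9, EF_Protocol design=8) = 9; EF_Recruitment = 9+11 = 20
ES_Instrument calibration = 9; EF_Instrument calibration = 9+2 = 11
ES_Pilot data = 9; EF_Pilot data = 9+3 = 12
ES_Data collection = max(EF_Protocol design=8, EF_IRB approval=16) = 16; EF_Data collection = 16+2 = 18
ES_Data cleaning = 8; EF_Data cleaning = 8+4 = 12
ES_Analysis = max(EF_Protocol design=8, EF_Instrument calibration=11) = 11; EF_Analysis = 11+12 = 23
ES_Draft manuscript = max(EF_IRB approval=16, EF_Recruitment=20, EF_Pilot data=12, EF_Data collection=18, EF_Data cleaning=12, EF_Analysis=23) = 23; EF_Draft manuscript = 23+2 = 25
Expected project duration μ = 25 weeks. Critical path: Literature review → Instrument calibration → Analysis → Draft manuscript.

Backward pass:
LF_Draft manuscript = 25; LS_Draft manuscript = 25−2 = 23
LF_Analysis = LS_Draft manuscript = 23; LS_Analysis = 23−12 = 11
LF_Data cleaning = LS_Draft manuscript = 23; LS_Data cleaning = 23−4 = 19
LF_Data collection = LS_Draft manuscript = 23; LS_Data collection = 23−2 = 21
LF_Pilot data = LS_Draft manuscript = 23; LS_Pilot data = 23−3 = 20
LF_Instrument calibration = LS_Analysis = 11; LS_Instrument calibration = 11−2 = 9
LF_Recruitment = LS_Draft manuscript = 23; LS_Recruitment = 23−11 = 12
LF_IRB approval = min(LS_Data collection=21, LS_Draft manuscript=23) = 21; LS_IRB approval = 21−7 = 14
LF_Protocol design = min(LS_IRB approval=14, LS_Recruitment=12, LS_Data collection=21, LS_Data cleaning=19, LS_Analysis=11) = 11; LS_Protocol design = 11−8 = 3
LF_Literature review = min(LS_IRB approval=14, LS_Recruitment=12, LS_Instrument calibration=9, LS_Pilot data=20) = 9; LS_Literature review = 9−9 = 0
Slack_Data collection = LS_Data collection − ES_Data collection = 21 − 16 = 5

5 weeks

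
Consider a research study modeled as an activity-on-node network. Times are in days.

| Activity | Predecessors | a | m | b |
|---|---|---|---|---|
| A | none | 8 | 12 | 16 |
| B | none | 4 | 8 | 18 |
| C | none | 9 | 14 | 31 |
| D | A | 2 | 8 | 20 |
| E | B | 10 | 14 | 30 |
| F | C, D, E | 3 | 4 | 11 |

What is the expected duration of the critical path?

te_A = (8 + 4·12 + 16)/6 = 72/6 = 12
te_B = (4 + 4·8 + 18)/6 = 54/6 = 9
te_C = (9 + 4·14 + 31)/6 = 96/6 = 16
te_D = (2 + 4·8 + 20)/6 = 54/6 = 9
te_E = (10 + 4·14 + 30)/6 = 96/6 = 16
te_F = (3 + 4·4 + 11)/6 = 30/6 = 5

Forward pass:
ES_A = 0; EF_A = 12
ES_B = 0; EF_B = 9
ES_C = 0; EF_C = 16
ES_D = 12; EF_D = 12+9 = 21
ES_E = 9; EF_E = 9+16 = 25
ES_F = max(EF_C=16, EF_D=21, EF_E=25) = 25; EF_F = 25+5 = 30
Expected project duration μ = 30 days. Critical path: B → E → F.

30 days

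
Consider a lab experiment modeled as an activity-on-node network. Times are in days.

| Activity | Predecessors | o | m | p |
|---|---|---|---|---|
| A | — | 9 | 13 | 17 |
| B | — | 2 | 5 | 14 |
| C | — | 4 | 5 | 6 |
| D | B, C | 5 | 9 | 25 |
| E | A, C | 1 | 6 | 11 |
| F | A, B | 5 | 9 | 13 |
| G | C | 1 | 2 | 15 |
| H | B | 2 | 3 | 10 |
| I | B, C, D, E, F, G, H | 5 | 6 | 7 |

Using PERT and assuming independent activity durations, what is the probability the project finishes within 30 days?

0.852

te_A = (9 + 4·13 + 17)/6 = 78/6 = 13; σ²_A = ((17−9)/6)² = 1.778
te_B = (2 + 4·5 + 14)/6 = 36/6 = 6; σ²_B = ((14−2)/6)² = 4.000
te_C = (4 + 4·5 + 6)/6 = 30/6 = 5; σ²_C = ((6−4)/6)² = 0.111
te_D = (5 + 4·9 + 25)/6 = 66/6 = 11; σ²_D = ((25−5)/6)² = 11.111
te_E = (1 + 4·6 + 11)/6 = 36/6 = 6; σ²_E = ((11−1)/6)² = 2.778
te_F = (5 + 4·9 + 13)/6 = 54/6 = 9; σ²_F = ((13−5)/6)² = 1.778
te_G = (1 + 4·2 + 15)/6 = 24/6 = 4; σ²_G = ((15−1)/6)² = 5.444
te_H = (2 + 4·3 + 10)/6 = 24/6 = 4; σ²_H = ((10−2)/6)² = 1.778
te_I = (5 + 4·6 + 7)/6 = 36/6 = 6; σ²_I = ((7−5)/6)² = 0.111

Forward pass:
ES_A = 0; EF_A = 13
ES_B = 0; EF_B = 6
ES_C = 0; EF_C = 5
ES_D = max(EF_B=6, EF_C=5) = 6; EF_D = 6+11 = 17
ES_E = max(EF_A=13, EF_C=5) = 13; EF_E = 13+6 = 19
ES_F = max(EF_A=13, EF_B=6) = 13; EF_F = 13+9 = 22
ES_G = 5; EF_G = 5+4 = 9
ES_H = 6; EF_H = 6+4 = 10
ES_I = max(EF_B=6, EF_C=5, EF_D=17, EF_E=19, EF_F=22, EF_G=9, EF_H=10) = 22; EF_I = 22+6 = 28
Expected project duration μ = 28 days. Critical path: A → F → I.

Variance along critical path = 1.778 + 1.778 + 0.111 = 3.667; σ = √3.667 = 1.915 days.
Z = (30 − 28) / 1.915 = 1.044
P(T ≤ 30) = Φ(1.044) ≈ 0.852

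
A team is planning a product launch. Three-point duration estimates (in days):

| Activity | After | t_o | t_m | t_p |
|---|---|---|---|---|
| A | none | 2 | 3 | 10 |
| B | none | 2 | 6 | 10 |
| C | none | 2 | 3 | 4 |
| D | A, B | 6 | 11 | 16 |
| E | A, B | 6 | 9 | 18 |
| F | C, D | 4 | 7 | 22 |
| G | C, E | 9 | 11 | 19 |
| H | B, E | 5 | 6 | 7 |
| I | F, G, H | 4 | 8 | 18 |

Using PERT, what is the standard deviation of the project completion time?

te_A = (2 + 4·3 + 10)/6 = 24/6 = 4; σ²_A = ((10−2)/6)² = 1.778
te_B = (2 + 4·6 + 10)/6 = 36/6 = 6; σ²_B = ((10−2)/6)² = 1.778
te_C = (2 + 4·3 + 4)/6 = 18/6 = 3; σ²_C = ((4−2)/6)² = 0.111
te_D = (6 + 4·11 + 16)/6 = 66/6 = 11; σ²_D = ((16−6)/6)² = 2.778
te_E = (6 + 4·9 + 18)/6 = 60/6 = 10; σ²_E = ((18−6)/6)² = 4.000
te_F = (4 + 4·7 + 22)/6 = 54/6 = 9; σ²_F = ((22−4)/6)² = 9.000
te_G = (9 + 4·11 + 19)/6 = 72/6 = 12; σ²_G = ((19−9)/6)² = 2.778
te_H = (5 + 4·6 + 7)/6 = 36/6 = 6; σ²_H = ((7−5)/6)² = 0.111
te_I = (4 + 4·8 + 18)/6 = 54/6 = 9; σ²_I = ((18−4)/6)² = 5.444

Forward pass:
ES_A = 0; EF_A = 4
ES_B = 0; EF_B = 6
ES_C = 0; EF_C = 3
ES_D = max(EF_A=4, EF_B=6) = 6; EF_D = 6+11 = 17
ES_E = max(EF_A=4, EF_B=6) = 6; EF_E = 6+10 = 16
ES_F = max(EF_C=3, EF_D=17) = 17; EF_F = 17+9 = 26
ES_G = max(EF_C=3, EF_E=16) = 16; EF_G = 16+12 = 28
ES_H = max(EF_B=6, EF_E=16) = 16; EF_H = 16+6 = 22
ES_I = max(EF_F=26, EF_G=28, EF_H=22) = 28; EF_I = 28+9 = 37
Expected project duration μ = 37 days. Critical path: B → E → G → I.

Variance along critical path = 1.778 + 4.000 + 2.778 + 5.444 = 14.000
σ = √14.000 = 3.742 days

3.74 days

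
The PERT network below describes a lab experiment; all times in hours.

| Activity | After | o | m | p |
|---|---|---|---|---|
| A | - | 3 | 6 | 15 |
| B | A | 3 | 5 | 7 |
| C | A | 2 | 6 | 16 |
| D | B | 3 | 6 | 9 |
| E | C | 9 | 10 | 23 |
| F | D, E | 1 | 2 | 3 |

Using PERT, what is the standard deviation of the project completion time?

te_A = (3 + 4·6 + 15)/6 = 42/6 = 7; σ²_A = ((15−3)/6)² = 4.000
te_B = (3 + 4·5 + 7)/6 = 30/6 = 5; σ²_B = ((7−3)/6)² = 0.444
te_C = (2 + 4·6 + 16)/6 = 42/6 = 7; σ²_C = ((16−2)/6)² = 5.444
te_D = (3 + 4·6 + 9)/6 = 36/6 = 6; σ²_D = ((9−3)/6)² = 1.000
te_E = (9 + 4·10 + 23)/6 = 72/6 = 12; σ²_E = ((23−9)/6)² = 5.444
te_F = (1 + 4·2 + 3)/6 = 12/6 = 2; σ²_F = ((3−1)/6)² = 0.111

Forward pass:
ES_A = 0; EF_A = 7
ES_B = 7; EF_B = 7+5 = 12
ES_C = 7; EF_C = 7+7 = 14
ES_D = 12; EF_D = 12+6 = 18
ES_E = 14; EF_E = 14+12 = 26
ES_F = max(EF_D=18, EF_E=26) = 26; EF_F = 26+2 = 28
Expected project duration μ = 28 hours. Critical path: A → C → E → F.

Variance along critical path = 4.000 + 5.444 + 5.444 + 0.111 = 15.000
σ = √15.000 = 3.873 hours

3.87 hours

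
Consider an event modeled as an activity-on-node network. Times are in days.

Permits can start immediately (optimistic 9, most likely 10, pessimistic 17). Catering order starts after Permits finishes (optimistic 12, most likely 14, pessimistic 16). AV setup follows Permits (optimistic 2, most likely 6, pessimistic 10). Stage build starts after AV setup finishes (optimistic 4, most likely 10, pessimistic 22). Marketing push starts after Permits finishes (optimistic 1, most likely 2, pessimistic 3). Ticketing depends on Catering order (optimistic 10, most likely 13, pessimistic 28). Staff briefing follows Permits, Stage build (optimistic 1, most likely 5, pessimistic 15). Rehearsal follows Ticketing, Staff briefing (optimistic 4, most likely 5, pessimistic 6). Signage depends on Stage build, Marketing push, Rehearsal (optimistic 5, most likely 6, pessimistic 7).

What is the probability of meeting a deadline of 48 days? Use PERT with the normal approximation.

te_Permits = (9 + 4·10 + 17)/6 = 66/6 = 11; σ²_Permits = ((17−9)/6)² = 1.778
te_Catering order = (12 + 4·14 + 16)/6 = 84/6 = 14; σ²_Catering order = ((16−12)/6)² = 0.444
te_AV setup = (2 + 4·6 + 10)/6 = 36/6 = 6; σ²_AV setup = ((10−2)/6)² = 1.778
te_Stage build = (4 + 4·10 + 22)/6 = 66/6 = 11; σ²_Stage build = ((22−4)/6)² = 9.000
te_Marketing push = (1 + 4·2 + 3)/6 = 12/6 = 2; σ²_Marketing push = ((3−1)/6)² = 0.111
te_Ticketing = (10 + 4·13 + 28)/6 = 90/6 = 15; σ²_Ticketing = ((28−10)/6)² = 9.000
te_Staff briefing = (1 + 4·5 + 15)/6 = 36/6 = 6; σ²_Staff briefing = ((15−1)/6)² = 5.444
te_Rehearsal = (4 + 4·5 + 6)/6 = 30/6 = 5; σ²_Rehearsal = ((6−4)/6)² = 0.111
te_Signage = (5 + 4·6 + 7)/6 = 36/6 = 6; σ²_Signage = ((7−5)/6)² = 0.111

Forward pass:
ES_Permits = 0; EF_Permits = 11
ES_Catering order = 11; EF_Catering order = 11+14 = 25
ES_AV setup = 11; EF_AV setup = 11+6 = 17
ES_Stage build = 17; EF_Stage build = 17+11 = 28
ES_Marketing push = 11; EF_Marketing push = 11+2 = 13
ES_Ticketing = 25; EF_Ticketing = 25+15 = 40
ES_Staff briefing = max(EF_Permits=11, EF_Stage build=28) = 28; EF_Staff briefing = 28+6 = 34
ES_Rehearsal = max(EF_Ticketing=40, EF_Staff briefing=34) = 40; EF_Rehearsal = 40+5 = 45
ES_Signage = max(EF_Stage build=28, EF_Marketing push=13, EF_Rehearsal=45) = 45; EF_Signage = 45+6 = 51
Expected project duration μ = 51 days. Critical path: Permits → Catering order → Ticketing → Rehearsal → Signage.

Variance along critical path = 1.778 + 0.444 + 9.000 + 0.111 + 0.111 = 11.444; σ = √11.444 = 3.383 days.
Z = (48 − 51) / 3.383 = -0.887
P(T ≤ 48) = Φ(-0.887) ≈ 0.188

0.188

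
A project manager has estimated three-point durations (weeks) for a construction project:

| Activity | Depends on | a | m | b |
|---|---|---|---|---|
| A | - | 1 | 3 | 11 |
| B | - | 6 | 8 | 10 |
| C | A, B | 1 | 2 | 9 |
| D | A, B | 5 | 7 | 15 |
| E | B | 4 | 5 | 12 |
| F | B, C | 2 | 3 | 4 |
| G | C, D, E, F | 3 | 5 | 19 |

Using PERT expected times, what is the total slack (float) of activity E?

te_A = (1 + 4·3 + 11)/6 = 24/6 = 4
te_B = (6 + 4·8 + 10)/6 = 48/6 = 8
te_C = (1 + 4·2 + 9)/6 = 18/6 = 3
te_D = (5 + 4·7 + 15)/6 = 48/6 = 8
te_E = (4 + 4·5 + 12)/6 = 36/6 = 6
te_F = (2 + 4·3 + 4)/6 = 18/6 = 3
te_G = (3 + 4·5 + 19)/6 = 42/6 = 7

Forward pass:
ES_A = 0; EF_A = 4
ES_B = 0; EF_B = 8
ES_C = max(EF_A=4, EF_B=8) = 8; EF_C = 8+3 = 11
ES_D = max(EF_A=4, EF_B=8) = 8; EF_D = 8+8 = 16
ES_E = 8; EF_E = 8+6 = 14
ES_F = max(EF_B=8, EF_C=11) = 11; EF_F = 11+3 = 14
ES_G = max(EF_C=11, EF_D=16, EF_E=14, EF_F=14) = 16; EF_G = 16+7 = 23
Expected project duration μ = 23 weeks. Critical path: B → D → G.

Backward pass:
LF_G = 23; LS_G = 23−7 = 16
LF_F = LS_G = 16; LS_F = 16−3 = 13
LF_E = LS_G = 16; LS_E = 16−6 = 10
LF_D = LS_G = 16; LS_D = 16−8 = 8
LF_C = min(LS_F=13, LS_G=16) = 13; LS_C = 13−3 = 10
LF_B = min(LS_C=10, LS_D=8, LS_E=10, LS_F=13) = 8; LS_B = 8−8 = 0
LF_A = min(LS_C=10, LS_D=8) = 8; LS_A = 8−4 = 4
Slack_E = LS_E − ES_E = 10 − 8 = 2

2 weeks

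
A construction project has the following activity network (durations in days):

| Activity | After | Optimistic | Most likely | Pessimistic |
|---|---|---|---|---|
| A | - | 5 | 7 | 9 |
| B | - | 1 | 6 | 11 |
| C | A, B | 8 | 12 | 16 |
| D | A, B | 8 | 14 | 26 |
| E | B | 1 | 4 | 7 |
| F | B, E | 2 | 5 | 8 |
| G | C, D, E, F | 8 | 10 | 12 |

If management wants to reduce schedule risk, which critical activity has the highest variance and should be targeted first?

D

te_A = (5 + 4·7 + 9)/6 = 42/6 = 7; σ²_A = ((9−5)/6)² = 0.444
te_B = (1 + 4·6 + 11)/6 = 36/6 = 6; σ²_B = ((11−1)/6)² = 2.778
te_C = (8 + 4·12 + 16)/6 = 72/6 = 12; σ²_C = ((16−8)/6)² = 1.778
te_D = (8 + 4·14 + 26)/6 = 90/6 = 15; σ²_D = ((26−8)/6)² = 9.000
te_E = (1 + 4·4 + 7)/6 = 24/6 = 4; σ²_E = ((7−1)/6)² = 1.000
te_F = (2 + 4·5 + 8)/6 = 30/6 = 5; σ²_F = ((8−2)/6)² = 1.000
te_G = (8 + 4·10 + 12)/6 = 60/6 = 10; σ²_G = ((12−8)/6)² = 0.444

Forward pass:
ES_A = 0; EF_A = 7
ES_B = 0; EF_B = 6
ES_C = max(EF_A=7, EF_B=6) = 7; EF_C = 7+12 = 19
ES_D = max(EF_A=7, EF_B=6) = 7; EF_D = 7+15 = 22
ES_E = 6; EF_E = 6+4 = 10
ES_F = max(EF_B=6, EF_E=10) = 10; EF_F = 10+5 = 15
ES_G = max(EF_C=19, EF_D=22, EF_E=10, EF_F=15) = 22; EF_G = 22+10 = 32
Expected project duration μ = 32 days. Critical path: A → D → G.

Variances on critical path: σ²_A=0.444, σ²_D=9.000, σ²_G=0.444.
Largest is σ²_D = 9.000.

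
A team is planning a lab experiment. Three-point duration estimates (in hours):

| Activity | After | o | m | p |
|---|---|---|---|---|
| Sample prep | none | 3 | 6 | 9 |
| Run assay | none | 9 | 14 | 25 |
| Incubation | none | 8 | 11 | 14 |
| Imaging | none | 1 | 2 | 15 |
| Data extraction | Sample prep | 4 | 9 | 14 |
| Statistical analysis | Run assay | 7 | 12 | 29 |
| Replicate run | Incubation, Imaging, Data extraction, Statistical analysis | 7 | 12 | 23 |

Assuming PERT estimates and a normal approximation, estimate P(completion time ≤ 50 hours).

te_Sample prep = (3 + 4·6 + 9)/6 = 36/6 = 6; σ²_Sample prep = ((9−3)/6)² = 1.000
te_Run assay = (9 + 4·14 + 25)/6 = 90/6 = 15; σ²_Run assay = ((25−9)/6)² = 7.111
te_Incubation = (8 + 4·11 + 14)/6 = 66/6 = 11; σ²_Incubation = ((14−8)/6)² = 1.000
te_Imaging = (1 + 4·2 + 15)/6 = 24/6 = 4; σ²_Imaging = ((15−1)/6)² = 5.444
te_Data extraction = (4 + 4·9 + 14)/6 = 54/6 = 9; σ²_Data extraction = ((14−4)/6)² = 2.778
te_Statistical analysis = (7 + 4·12 + 29)/6 = 84/6 = 14; σ²_Statistical analysis = ((29−7)/6)² = 13.444
te_Replicate run = (7 + 4·12 + 23)/6 = 78/6 = 13; σ²_Replicate run = ((23−7)/6)² = 7.111

Forward pass:
ES_Sample prep = 0; EF_Sample prep = 6
ES_Run assay = 0; EF_Run assay = 15
ES_Incubation = 0; EF_Incubation = 11
ES_Imaging = 0; EF_Imaging = 4
ES_Data extraction = 6; EF_Data extraction = 6+9 = 15
ES_Statistical analysis = 15; EF_Statistical analysis = 15+14 = 29
ES_Replicate run = max(EF_Incubation=11, EF_Imaging=4, EF_Data extraction=15, EF_Statistical analysis=29) = 29; EF_Replicate run = 29+13 = 42
Expected project duration μ = 42 hours. Critical path: Run assay → Statistical analysis → Replicate run.

Variance along critical path = 7.111 + 13.444 + 7.111 = 27.667; σ = √27.667 = 5.260 hours.
Z = (50 − 42) / 5.260 = 1.521
P(T ≤ 50) = Φ(1.521) ≈ 0.936

0.936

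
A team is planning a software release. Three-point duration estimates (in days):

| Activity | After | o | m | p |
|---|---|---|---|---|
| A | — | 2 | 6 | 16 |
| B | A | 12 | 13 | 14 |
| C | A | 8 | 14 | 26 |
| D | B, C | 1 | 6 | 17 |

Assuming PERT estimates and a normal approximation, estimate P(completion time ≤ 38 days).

0.974

te_A = (2 + 4·6 + 16)/6 = 42/6 = 7; σ²_A = ((16−2)/6)² = 5.444
te_B = (12 + 4·13 + 14)/6 = 78/6 = 13; σ²_B = ((14−12)/6)² = 0.111
te_C = (8 + 4·14 + 26)/6 = 90/6 = 15; σ²_C = ((26−8)/6)² = 9.000
te_D = (1 + 4·6 + 17)/6 = 42/6 = 7; σ²_D = ((17−1)/6)² = 7.111

Forward pass:
ES_A = 0; EF_A = 7
ES_B = 7; EF_B = 7+13 = 20
ES_C = 7; EF_C = 7+15 = 22
ES_D = max(EF_B=20, EF_C=22) = 22; EF_D = 22+7 = 29
Expected project duration μ = 29 days. Critical path: A → C → D.

Variance along critical path = 5.444 + 9.000 + 7.111 = 21.556; σ = √21.556 = 4.643 days.
Z = (38 − 29) / 4.643 = 1.938
P(T ≤ 38) = Φ(1.938) ≈ 0.974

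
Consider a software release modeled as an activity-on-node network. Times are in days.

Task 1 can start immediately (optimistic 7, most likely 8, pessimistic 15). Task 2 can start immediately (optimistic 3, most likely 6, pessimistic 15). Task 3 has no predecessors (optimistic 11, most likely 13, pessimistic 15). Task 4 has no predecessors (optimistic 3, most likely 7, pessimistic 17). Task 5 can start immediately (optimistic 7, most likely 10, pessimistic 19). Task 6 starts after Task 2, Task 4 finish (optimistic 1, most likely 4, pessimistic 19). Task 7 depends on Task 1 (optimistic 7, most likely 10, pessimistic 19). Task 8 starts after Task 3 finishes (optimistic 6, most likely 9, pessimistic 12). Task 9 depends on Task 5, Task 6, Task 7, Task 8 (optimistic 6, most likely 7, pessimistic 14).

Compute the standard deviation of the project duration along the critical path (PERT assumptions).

1.80 days

te_Task 1 = (7 + 4·8 + 15)/6 = 54/6 = 9; σ²_Task 1 = ((15−7)/6)² = 1.778
te_Task 2 = (3 + 4·6 + 15)/6 = 42/6 = 7; σ²_Task 2 = ((15−3)/6)² = 4.000
te_Task 3 = (11 + 4·13 + 15)/6 = 78/6 = 13; σ²_Task 3 = ((15−11)/6)² = 0.444
te_Task 4 = (3 + 4·7 + 17)/6 = 48/6 = 8; σ²_Task 4 = ((17−3)/6)² = 5.444
te_Task 5 = (7 + 4·10 + 19)/6 = 66/6 = 11; σ²_Task 5 = ((19−7)/6)² = 4.000
te_Task 6 = (1 + 4·4 + 19)/6 = 36/6 = 6; σ²_Task 6 = ((19−1)/6)² = 9.000
te_Task 7 = (7 + 4·10 + 19)/6 = 66/6 = 11; σ²_Task 7 = ((19−7)/6)² = 4.000
te_Task 8 = (6 + 4·9 + 12)/6 = 54/6 = 9; σ²_Task 8 = ((12−6)/6)² = 1.000
te_Task 9 = (6 + 4·7 + 14)/6 = 48/6 = 8; σ²_Task 9 = ((14−6)/6)² = 1.778

Forward pass:
ES_Task 1 = 0; EF_Task 1 = 9
ES_Task 2 = 0; EF_Task 2 = 7
ES_Task 3 = 0; EF_Task 3 = 13
ES_Task 4 = 0; EF_Task 4 = 8
ES_Task 5 = 0; EF_Task 5 = 11
ES_Task 6 = max(EF_Task 2=7, EF_Task 4=8) = 8; EF_Task 6 = 8+6 = 14
ES_Task 7 = 9; EF_Task 7 = 9+11 = 20
ES_Task 8 = 13; EF_Task 8 = 13+9 = 22
ES_Task 9 = max(EF_Task 5=11, EF_Task 6=14, EF_Task 7=20, EF_Task 8=22) = 22; EF_Task 9 = 22+8 = 30
Expected project duration μ = 30 days. Critical path: Task 3 → Task 8 → Task 9.

Variance along critical path = 0.444 + 1.000 + 1.778 = 3.222
σ = √3.222 = 1.795 days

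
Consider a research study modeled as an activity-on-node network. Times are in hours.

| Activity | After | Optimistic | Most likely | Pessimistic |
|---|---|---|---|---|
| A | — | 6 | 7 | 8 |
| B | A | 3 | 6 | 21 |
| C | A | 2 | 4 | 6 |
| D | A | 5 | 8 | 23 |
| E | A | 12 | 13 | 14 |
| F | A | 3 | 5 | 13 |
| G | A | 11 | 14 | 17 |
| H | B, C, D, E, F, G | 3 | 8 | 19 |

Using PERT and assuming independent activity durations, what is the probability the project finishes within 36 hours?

te_A = (6 + 4·7 + 8)/6 = 42/6 = 7; σ²_A = ((8−6)/6)² = 0.111
te_B = (3 + 4·6 + 21)/6 = 48/6 = 8; σ²_B = ((21−3)/6)² = 9.000
te_C = (2 + 4·4 + 6)/6 = 24/6 = 4; σ²_C = ((6−2)/6)² = 0.444
te_D = (5 + 4·8 + 23)/6 = 60/6 = 10; σ²_D = ((23−5)/6)² = 9.000
te_E = (12 + 4·13 + 14)/6 = 78/6 = 13; σ²_E = ((14−12)/6)² = 0.111
te_F = (3 + 4·5 + 13)/6 = 36/6 = 6; σ²_F = ((13−3)/6)² = 2.778
te_G = (11 + 4·14 + 17)/6 = 84/6 = 14; σ²_G = ((17−11)/6)² = 1.000
te_H = (3 + 4·8 + 19)/6 = 54/6 = 9; σ²_H = ((19−3)/6)² = 7.111

Forward pass:
ES_A = 0; EF_A = 7
ES_B = 7; EF_B = 7+8 = 15
ES_C = 7; EF_C = 7+4 = 11
ES_D = 7; EF_D = 7+10 = 17
ES_E = 7; EF_E = 7+13 = 20
ES_F = 7; EF_F = 7+6 = 13
ES_G = 7; EF_G = 7+14 = 21
ES_H = max(EF_B=15, EF_C=11, EF_D=17, EF_E=20, EF_F=13, EF_G=21) = 21; EF_H = 21+9 = 30
Expected project duration μ = 30 hours. Critical path: A → G → H.

Variance along critical path = 0.111 + 1.000 + 7.111 = 8.222; σ = √8.222 = 2.867 hours.
Z = (36 − 30) / 2.867 = 2.092
P(T ≤ 36) = Φ(2.092) ≈ 0.982

0.982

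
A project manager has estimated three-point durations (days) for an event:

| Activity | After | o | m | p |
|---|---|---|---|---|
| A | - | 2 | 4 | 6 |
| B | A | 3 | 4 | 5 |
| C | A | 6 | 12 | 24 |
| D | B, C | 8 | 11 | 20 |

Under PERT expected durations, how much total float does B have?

te_A = (2 + 4·4 + 6)/6 = 24/6 = 4
te_B = (3 + 4·4 + 5)/6 = 24/6 = 4
te_C = (6 + 4·12 + 24)/6 = 78/6 = 13
te_D = (8 + 4·11 + 20)/6 = 72/6 = 12

Forward pass:
ES_A = 0; EF_A = 4
ES_B = 4; EF_B = 4+4 = 8
ES_C = 4; EF_C = 4+13 = 17
ES_D = max(EF_B=8, EF_C=17) = 17; EF_D = 17+12 = 29
Expected project duration μ = 29 days. Critical path: A → C → D.

Backward pass:
LF_D = 29; LS_D = 29−12 = 17
LF_C = LS_D = 17; LS_C = 17−13 = 4
LF_B = LS_D = 17; LS_B = 17−4 = 13
LF_A = min(LS_B=13, LS_C=4) = 4; LS_A = 4−4 = 0
Slack_B = LS_B − ES_B = 13 − 4 = 9

9 days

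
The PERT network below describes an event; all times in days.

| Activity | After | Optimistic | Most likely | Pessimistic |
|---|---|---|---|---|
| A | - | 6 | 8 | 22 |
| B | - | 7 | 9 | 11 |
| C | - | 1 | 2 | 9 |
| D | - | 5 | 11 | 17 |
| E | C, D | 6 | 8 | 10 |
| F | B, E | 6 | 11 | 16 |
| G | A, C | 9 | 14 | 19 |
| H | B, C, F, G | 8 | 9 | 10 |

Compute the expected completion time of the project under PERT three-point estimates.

39 days

te_A = (6 + 4·8 + 22)/6 = 60/6 = 10
te_B = (7 + 4·9 + 11)/6 = 54/6 = 9
te_C = (1 + 4·2 + 9)/6 = 18/6 = 3
te_D = (5 + 4·11 + 17)/6 = 66/6 = 11
te_E = (6 + 4·8 + 10)/6 = 48/6 = 8
te_F = (6 + 4·11 + 16)/6 = 66/6 = 11
te_G = (9 + 4·14 + 19)/6 = 84/6 = 14
te_H = (8 + 4·9 + 10)/6 = 54/6 = 9

Forward pass:
ES_A = 0; EF_A = 10
ES_B = 0; EF_B = 9
ES_C = 0; EF_C = 3
ES_D = 0; EF_D = 11
ES_E = max(EF_C=3, EF_D=11) = 11; EF_E = 11+8 = 19
ES_F = max(EF_B=9, EF_E=19) = 19; EF_F = 19+11 = 30
ES_G = max(EF_A=10, EF_C=3) = 10; EF_G = 10+14 = 24
ES_H = max(EF_B=9, EF_C=3, EF_F=30, EF_G=24) = 30; EF_H = 30+9 = 39
Expected project duration μ = 39 days. Critical path: D → E → F → H.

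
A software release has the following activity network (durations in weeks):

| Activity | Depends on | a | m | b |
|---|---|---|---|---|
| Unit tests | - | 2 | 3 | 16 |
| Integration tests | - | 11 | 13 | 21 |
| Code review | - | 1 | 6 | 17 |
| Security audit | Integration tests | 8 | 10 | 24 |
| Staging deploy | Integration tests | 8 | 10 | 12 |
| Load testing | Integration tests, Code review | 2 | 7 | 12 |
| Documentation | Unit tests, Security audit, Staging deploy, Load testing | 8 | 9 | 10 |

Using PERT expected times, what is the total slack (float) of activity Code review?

12 weeks

te_Unit tests = (2 + 4·3 + 16)/6 = 30/6 = 5
te_Integration tests = (11 + 4·13 + 21)/6 = 84/6 = 14
te_Code review = (1 + 4·6 + 17)/6 = 42/6 = 7
te_Security audit = (8 + 4·10 + 24)/6 = 72/6 = 12
te_Staging deploy = (8 + 4·10 + 12)/6 = 60/6 = 10
te_Load testing = (2 + 4·7 + 12)/6 = 42/6 = 7
te_Documentation = (8 + 4·9 + 10)/6 = 54/6 = 9

Forward pass:
ES_Unit tests = 0; EF_Unit tests = 5
ES_Integration tests = 0; EF_Integration tests = 14
ES_Code review = 0; EF_Code review = 7
ES_Security audit = 14; EF_Security audit = 14+12 = 26
ES_Staging deploy = 14; EF_Staging deploy = 14+10 = 24
ES_Load testing = max(EF_Integration tests=14, EF_Code review=7) = 14; EF_Load testing = 14+7 = 21
ES_Documentation = max(EF_Unit tests=5, EF_Security audit=26, EF_Staging deploy=24, EF_Load testing=21) = 26; EF_Documentation = 26+9 = 35
Expected project duration μ = 35 weeks. Critical path: Integration tests → Security audit → Documentation.

Backward pass:
LF_Documentation = 35; LS_Documentation = 35−9 = 26
LF_Load testing = LS_Documentation = 26; LS_Load testing = 26−7 = 19
LF_Staging deploy = LS_Documentation = 26; LS_Staging deploy = 26−10 = 16
LF_Security audit = LS_Documentation = 26; LS_Security audit = 26−12 = 14
LF_Code review = LS_Load testing = 19; LS_Code review = 19−7 = 12
LF_Integration tests = min(LS_Security audit=14, LS_Staging deploy=16, LS_Load testing=19) = 14; LS_Integration tests = 14−14 = 0
LF_Unit tests = LS_Documentation = 26; LS_Unit tests = 26−5 = 21
Slack_Code review = LS_Code review − ES_Code review = 12 − 0 = 12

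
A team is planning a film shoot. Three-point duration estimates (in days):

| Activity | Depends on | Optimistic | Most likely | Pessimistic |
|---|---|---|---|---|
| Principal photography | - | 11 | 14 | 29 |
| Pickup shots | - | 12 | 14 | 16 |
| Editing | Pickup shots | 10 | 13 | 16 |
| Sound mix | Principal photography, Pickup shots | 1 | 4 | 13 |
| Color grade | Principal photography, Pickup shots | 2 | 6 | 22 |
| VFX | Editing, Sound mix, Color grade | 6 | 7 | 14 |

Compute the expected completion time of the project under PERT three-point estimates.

35 days

te_Principal photography = (11 + 4·14 + 29)/6 = 96/6 = 16
te_Pickup shots = (12 + 4·14 + 16)/6 = 84/6 = 14
te_Editing = (10 + 4·13 + 16)/6 = 78/6 = 13
te_Sound mix = (1 + 4·4 + 13)/6 = 30/6 = 5
te_Color grade = (2 + 4·6 + 22)/6 = 48/6 = 8
te_VFX = (6 + 4·7 + 14)/6 = 48/6 = 8

Forward pass:
ES_Principal photography = 0; EF_Principal photography = 16
ES_Pickup shots = 0; EF_Pickup shots = 14
ES_Editing = 14; EF_Editing = 14+13 = 27
ES_Sound mix = max(EF_Principal photography=16, EF_Pickup shots=14) = 16; EF_Sound mix = 16+5 = 21
ES_Color grade = max(EF_Principal photography=16, EF_Pickup shots=14) = 16; EF_Color grade = 16+8 = 24
ES_VFX = max(EF_Editing=27, EF_Sound mix=21, EF_Color grade=24) = 27; EF_VFX = 27+8 = 35
Expected project duration μ = 35 days. Critical path: Pickup shots → Editing → VFX.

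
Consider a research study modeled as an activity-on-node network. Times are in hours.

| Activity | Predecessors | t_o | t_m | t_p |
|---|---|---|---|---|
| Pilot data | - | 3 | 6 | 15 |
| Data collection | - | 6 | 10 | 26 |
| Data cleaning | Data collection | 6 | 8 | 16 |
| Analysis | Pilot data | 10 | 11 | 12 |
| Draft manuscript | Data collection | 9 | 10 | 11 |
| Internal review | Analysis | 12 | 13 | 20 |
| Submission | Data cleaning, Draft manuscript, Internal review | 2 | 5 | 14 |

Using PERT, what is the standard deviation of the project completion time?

3.14 hours

te_Pilot data = (3 + 4·6 + 15)/6 = 42/6 = 7; σ²_Pilot data = ((15−3)/6)² = 4.000
te_Data collection = (6 + 4·10 + 26)/6 = 72/6 = 12; σ²_Data collection = ((26−6)/6)² = 11.111
te_Data cleaning = (6 + 4·8 + 16)/6 = 54/6 = 9; σ²_Data cleaning = ((16−6)/6)² = 2.778
te_Analysis = (10 + 4·11 + 12)/6 = 66/6 = 11; σ²_Analysis = ((12−10)/6)² = 0.111
te_Draft manuscript = (9 + 4·10 + 11)/6 = 60/6 = 10; σ²_Draft manuscript = ((11−9)/6)² = 0.111
te_Internal review = (12 + 4·13 + 20)/6 = 84/6 = 14; σ²_Internal review = ((20−12)/6)² = 1.778
te_Submission = (2 + 4·5 + 14)/6 = 36/6 = 6; σ²_Submission = ((14−2)/6)² = 4.000

Forward pass:
ES_Pilot data = 0; EF_Pilot data = 7
ES_Data collection = 0; EF_Data collection = 12
ES_Data cleaning = 12; EF_Data cleaning = 12+9 = 21
ES_Analysis = 7; EF_Analysis = 7+11 = 18
ES_Draft manuscript = 12; EF_Draft manuscript = 12+10 = 22
ES_Internal review = 18; EF_Internal review = 18+14 = 32
ES_Submission = max(EF_Data cleaning=21, EF_Draft manuscript=22, EF_Internal review=32) = 32; EF_Submission = 32+6 = 38
Expected project duration μ = 38 hours. Critical path: Pilot data → Analysis → Internal review → Submission.

Variance along critical path = 4.000 + 0.111 + 1.778 + 4.000 = 9.889
σ = √9.889 = 3.145 hours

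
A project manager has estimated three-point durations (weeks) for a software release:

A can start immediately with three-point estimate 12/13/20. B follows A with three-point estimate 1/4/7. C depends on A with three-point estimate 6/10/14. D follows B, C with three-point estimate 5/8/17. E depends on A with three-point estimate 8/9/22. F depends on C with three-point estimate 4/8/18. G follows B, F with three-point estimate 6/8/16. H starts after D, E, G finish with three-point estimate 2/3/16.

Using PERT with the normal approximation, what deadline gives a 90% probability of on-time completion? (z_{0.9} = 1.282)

52.3 weeks

te_A = (12 + 4·13 + 20)/6 = 84/6 = 14; σ²_A = ((20−12)/6)² = 1.778
te_B = (1 + 4·4 + 7)/6 = 24/6 = 4; σ²_B = ((7−1)/6)² = 1.000
te_C = (6 + 4·10 + 14)/6 = 60/6 = 10; σ²_C = ((14−6)/6)² = 1.778
te_D = (5 + 4·8 + 17)/6 = 54/6 = 9; σ²_D = ((17−5)/6)² = 4.000
te_E = (8 + 4·9 + 22)/6 = 66/6 = 11; σ²_E = ((22−8)/6)² = 5.444
te_F = (4 + 4·8 + 18)/6 = 54/6 = 9; σ²_F = ((18−4)/6)² = 5.444
te_G = (6 + 4·8 + 16)/6 = 54/6 = 9; σ²_G = ((16−6)/6)² = 2.778
te_H = (2 + 4·3 + 16)/6 = 30/6 = 5; σ²_H = ((16−2)/6)² = 5.444

Forward pass:
ES_A = 0; EF_A = 14
ES_B = 14; EF_B = 14+4 = 18
ES_C = 14; EF_C = 14+10 = 24
ES_D = max(EF_B=18, EF_C=24) = 24; EF_D = 24+9 = 33
ES_E = 14; EF_E = 14+11 = 25
ES_F = 24; EF_F = 24+9 = 33
ES_G = max(EF_B=18, EF_F=33) = 33; EF_G = 33+9 = 42
ES_H = max(EF_D=33, EF_E=25, EF_G=42) = 42; EF_H = 42+5 = 47
Expected project duration μ = 47 weeks. Critical path: A → C → F → G → H.

Variance along critical path = 1.778 + 1.778 + 5.444 + 2.778 + 5.444 = 17.222; σ = 4.150 weeks.
D = μ + z·σ = 47 + 1.282·4.150 = 52.3 weeks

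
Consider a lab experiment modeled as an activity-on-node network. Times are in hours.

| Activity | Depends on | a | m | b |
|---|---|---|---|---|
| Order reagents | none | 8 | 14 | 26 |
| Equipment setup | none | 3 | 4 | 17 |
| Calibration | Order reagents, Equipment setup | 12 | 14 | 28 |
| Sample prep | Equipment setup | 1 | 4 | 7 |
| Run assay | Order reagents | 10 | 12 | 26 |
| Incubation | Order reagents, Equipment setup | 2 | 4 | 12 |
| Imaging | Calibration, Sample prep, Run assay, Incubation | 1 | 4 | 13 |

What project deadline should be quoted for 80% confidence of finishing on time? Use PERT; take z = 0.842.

te_Order reagents = (8 + 4·14 + 26)/6 = 90/6 = 15; σ²_Order reagents = ((26−8)/6)² = 9.000
te_Equipment setup = (3 + 4·4 + 17)/6 = 36/6 = 6; σ²_Equipment setup = ((17−3)/6)² = 5.444
te_Calibration = (12 + 4·14 + 28)/6 = 96/6 = 16; σ²_Calibration = ((28−12)/6)² = 7.111
te_Sample prep = (1 + 4·4 + 7)/6 = 24/6 = 4; σ²_Sample prep = ((7−1)/6)² = 1.000
te_Run assay = (10 + 4·12 + 26)/6 = 84/6 = 14; σ²_Run assay = ((26−10)/6)² = 7.111
te_Incubation = (2 + 4·4 + 12)/6 = 30/6 = 5; σ²_Incubation = ((12−2)/6)² = 2.778
te_Imaging = (1 + 4·4 + 13)/6 = 30/6 = 5; σ²_Imaging = ((13−1)/6)² = 4.000

Forward pass:
ES_Order reagents = 0; EF_Order reagents = 15
ES_Equipment setup = 0; EF_Equipment setup = 6
ES_Calibration = max(EF_Order reagents=15, EF_Equipment setup=6) = 15; EF_Calibration = 15+16 = 31
ES_Sample prep = 6; EF_Sample prep = 6+4 = 10
ES_Run assay = 15; EF_Run assay = 15+14 = 29
ES_Incubation = max(EF_Order reagents=15, EF_Equipment setup=6) = 15; EF_Incubation = 15+5 = 20
ES_Imaging = max(EF_Calibration=31, EF_Sample prep=10, EF_Run assay=29, EF_Incubation=20) = 31; EF_Imaging = 31+5 = 36
Expected project duration μ = 36 hours. Critical path: Order reagents → Calibration → Imaging.

Variance along critical path = 9.000 + 7.111 + 4.000 = 20.111; σ = 4.485 hours.
D = μ + z·σ = 36 + 0.842·4.485 = 39.8 hours

39.8 hours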